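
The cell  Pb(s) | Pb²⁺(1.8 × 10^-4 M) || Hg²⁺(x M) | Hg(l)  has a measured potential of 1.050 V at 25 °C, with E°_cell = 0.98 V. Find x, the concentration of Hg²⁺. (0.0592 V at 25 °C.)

From the Nernst equation, log Q = n(E° − E)/0.0592 = 2(0.98 − 1.050)/0.0592 = -2.365, so Q = 0.00432.
With Q = [Pb²⁺]/[Hg²⁺] and the known concentrations, [Hg²⁺] in the denominator gives [Hg²⁺] = 0.042 M.

0.042 M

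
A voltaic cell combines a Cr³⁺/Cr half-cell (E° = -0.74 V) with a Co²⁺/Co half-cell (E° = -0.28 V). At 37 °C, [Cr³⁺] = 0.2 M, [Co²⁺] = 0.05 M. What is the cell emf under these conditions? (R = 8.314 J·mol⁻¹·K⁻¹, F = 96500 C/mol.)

The Co²⁺/Co couple has the higher reduction potential and acts as the cathode, so E°_cell = -0.28 − (-0.74) = 0.46 V.
Balancing electrons gives n = 6; the reaction quotient is Q = [Cr³⁺]^2/[Co²⁺]^3 = 320.
E = E° − (RT/nF) ln Q = 0.46 − (8.314×310)/(6×96500) × (5.768) = 0.460 − 0.026 = 0.434 V.

0.434 V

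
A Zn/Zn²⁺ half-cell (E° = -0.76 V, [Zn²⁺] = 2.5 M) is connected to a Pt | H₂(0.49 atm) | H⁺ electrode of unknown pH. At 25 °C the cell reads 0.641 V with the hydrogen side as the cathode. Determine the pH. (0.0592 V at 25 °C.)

E°_cell = 0.76 V and n = 2.
log Q = n(E° − E)/0.0592 = 2×(0.76 − 0.641)/0.0592 = 4.020.
With Q = [Zn²⁺]·P(H₂) / [H⁺]^2, solving for [H⁺] gives log[H⁺] = -1.966, so pH = 1.97.

pH = 1.97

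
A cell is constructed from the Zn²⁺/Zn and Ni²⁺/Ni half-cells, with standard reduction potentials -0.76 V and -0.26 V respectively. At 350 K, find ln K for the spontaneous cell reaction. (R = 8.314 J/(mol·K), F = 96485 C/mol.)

E°_cell = -0.26 − (-0.76) = 0.50 V, with n = 2 electrons transferred.
At equilibrium E = 0, so the Nernst equation gives ln K = nFE°/RT = (2)(96485)(0.50)/((8.314)(350)) = 33.16.

ln K = 33.2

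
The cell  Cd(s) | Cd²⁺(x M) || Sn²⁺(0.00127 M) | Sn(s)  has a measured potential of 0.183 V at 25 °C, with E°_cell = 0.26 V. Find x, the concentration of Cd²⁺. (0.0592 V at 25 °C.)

From the Nernst equation, log Q = n(E° − E)/0.0592 = 2(0.26 − 0.183)/0.0592 = 2.601, so Q = 399.
With Q = [Cd²⁺]/[Sn²⁺] and the known concentrations, [Cd²⁺] in the numerator gives [Cd²⁺] = 0.51 M.

0.51 M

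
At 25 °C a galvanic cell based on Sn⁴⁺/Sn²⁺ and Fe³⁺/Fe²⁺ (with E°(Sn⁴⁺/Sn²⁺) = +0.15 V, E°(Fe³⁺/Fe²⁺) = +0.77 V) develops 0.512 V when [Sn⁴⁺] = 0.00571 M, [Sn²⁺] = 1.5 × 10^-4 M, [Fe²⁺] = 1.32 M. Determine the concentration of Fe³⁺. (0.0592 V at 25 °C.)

From the Nernst equation, log Q = n(E° − E)/0.0592 = 2(0.62 − 0.512)/0.0592 = 3.649, so Q = 4450.
With Q = [Sn⁴⁺]·[Fe²⁺]^2/([Sn²⁺]·[Fe³⁺]^2) and the known concentrations, [Fe³⁺]^2 in the denominator gives [Fe³⁺] = 0.12 M.

0.12 M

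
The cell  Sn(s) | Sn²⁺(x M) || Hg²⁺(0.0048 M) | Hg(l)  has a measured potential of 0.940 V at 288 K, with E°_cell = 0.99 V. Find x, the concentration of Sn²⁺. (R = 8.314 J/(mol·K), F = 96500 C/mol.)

From the Nernst equation, ln Q = nF(E° − E)/RT = 2×96500×(0.99 − 0.940)/(8.314×288) = 4.030, so Q = 56.3.
With Q = [Sn²⁺]/[Hg²⁺] and the known concentrations, [Sn²⁺] in the numerator gives [Sn²⁺] = 0.27 M.

0.27 M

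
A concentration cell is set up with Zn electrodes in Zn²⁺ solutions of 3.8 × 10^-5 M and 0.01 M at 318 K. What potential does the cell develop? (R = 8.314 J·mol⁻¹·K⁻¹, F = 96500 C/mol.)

Both half-cells are Zn²⁺/Zn, so E°_cell = 0. The concentrated side is the cathode; the cell reaction moves Zn²⁺ from high to low concentration with n = 2.
Q = [Zn²⁺]_dilute/[Zn²⁺]_conc = 3.8 × 10^-5/0.01 = 0.00380.
E = 0 − (RT/nF) ln Q = −((8.314×318)/(2×96500))(-5.573) = 0.0763 V.

0.076 V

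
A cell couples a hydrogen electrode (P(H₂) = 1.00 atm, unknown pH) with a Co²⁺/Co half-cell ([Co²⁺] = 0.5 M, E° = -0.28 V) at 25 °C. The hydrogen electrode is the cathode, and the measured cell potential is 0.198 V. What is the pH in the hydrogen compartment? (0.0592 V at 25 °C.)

pH = 1.54

E°_cell = 0.28 V and n = 2.
log Q = n(E° − E)/0.0592 = 2×(0.28 − 0.198)/0.0592 = 2.770.
With Q = [Co²⁺]·P(H₂) / [H⁺]^2, solving for [H⁺] gives log[H⁺] = -1.536, so pH = 1.54.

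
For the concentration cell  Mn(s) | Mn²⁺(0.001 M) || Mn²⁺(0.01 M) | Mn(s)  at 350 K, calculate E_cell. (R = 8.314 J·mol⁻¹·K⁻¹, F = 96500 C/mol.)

Both half-cells are Mn²⁺/Mn, so E°_cell = 0. The concentrated side is the cathode; the cell reaction moves Mn²⁺ from high to low concentration with n = 2.
Q = [Mn²⁺]_dilute/[Mn²⁺]_conc = 0.001/0.01 = 0.100.
E = 0 − (RT/nF) ln Q = −((8.314×350)/(2×96500))(-2.303) = 0.0347 V.

0.035 V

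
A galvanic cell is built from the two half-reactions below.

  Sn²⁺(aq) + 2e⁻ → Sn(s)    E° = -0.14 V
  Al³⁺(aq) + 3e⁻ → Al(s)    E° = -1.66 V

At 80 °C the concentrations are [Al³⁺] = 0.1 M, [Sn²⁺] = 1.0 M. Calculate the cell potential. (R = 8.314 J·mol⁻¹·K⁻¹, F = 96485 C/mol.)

1.54 V

The Sn²⁺/Sn couple has the higher reduction potential and acts as the cathode, so E°_cell = -0.14 − (-1.66) = 1.52 V.
Balancing electrons gives n = 6; the reaction quotient is Q = [Al³⁺]^2/[Sn²⁺]^3 = 0.0100.
E = E° − (RT/nF) ln Q = 1.52 − (8.314×353)/(6×96485) × (-4.605) = 1.520 + 0.023 = 1.543 V.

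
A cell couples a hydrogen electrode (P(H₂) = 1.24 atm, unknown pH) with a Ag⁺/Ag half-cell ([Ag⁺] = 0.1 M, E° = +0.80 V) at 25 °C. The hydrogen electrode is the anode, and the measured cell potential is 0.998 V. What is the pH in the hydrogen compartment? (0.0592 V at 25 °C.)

pH = 4.30

E°_cell = 0.80 V and n = 2.
log Q = n(E° − E)/0.0592 = 2×(0.80 − 0.998)/0.0592 = -6.689.
With Q = [H⁺]^2 / ([Ag⁺]^2·P(H₂)), solving for [H⁺] gives log[H⁺] = -4.298, so pH = 4.30.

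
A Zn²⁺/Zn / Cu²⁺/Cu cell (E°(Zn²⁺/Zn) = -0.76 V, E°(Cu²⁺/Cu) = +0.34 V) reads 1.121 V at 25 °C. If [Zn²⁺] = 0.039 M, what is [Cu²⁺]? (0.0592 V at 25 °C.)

0.2 M

From the Nernst equation, log Q = n(E° − E)/0.0592 = 2(1.10 − 1.121)/0.0592 = -0.709, so Q = 0.195.
With Q = [Zn²⁺]/[Cu²⁺] and the known concentrations, [Cu²⁺] in the denominator gives [Cu²⁺] = 0.2 M.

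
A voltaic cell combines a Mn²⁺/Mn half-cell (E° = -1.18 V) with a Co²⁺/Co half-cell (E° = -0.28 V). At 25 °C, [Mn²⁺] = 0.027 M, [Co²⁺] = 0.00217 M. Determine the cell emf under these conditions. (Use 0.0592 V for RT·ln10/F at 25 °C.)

0.868 V

The Co²⁺/Co couple has the higher reduction potential and acts as the cathode, so E°_cell = -0.28 − (-1.18) = 0.90 V.
Balancing electrons gives n = 2; the reaction quotient is Q = [Mn²⁺]/[Co²⁺] = 12.4.
At 25 °C, E = E° − (0.0592/n) log Q = 0.90 − (0.0592/2)(1.095) = 0.900 − 0.032 = 0.868 V.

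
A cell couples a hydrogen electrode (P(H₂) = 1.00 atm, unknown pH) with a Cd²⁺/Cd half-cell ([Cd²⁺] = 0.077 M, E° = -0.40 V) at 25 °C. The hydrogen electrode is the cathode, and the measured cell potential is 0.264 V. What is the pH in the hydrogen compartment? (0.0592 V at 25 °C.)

pH = 2.85

E°_cell = 0.40 V and n = 2.
log Q = n(E° − E)/0.0592 = 2×(0.40 − 0.264)/0.0592 = 4.595.
With Q = [Cd²⁺]·P(H₂) / [H⁺]^2, solving for [H⁺] gives log[H⁺] = -2.854, so pH = 2.85.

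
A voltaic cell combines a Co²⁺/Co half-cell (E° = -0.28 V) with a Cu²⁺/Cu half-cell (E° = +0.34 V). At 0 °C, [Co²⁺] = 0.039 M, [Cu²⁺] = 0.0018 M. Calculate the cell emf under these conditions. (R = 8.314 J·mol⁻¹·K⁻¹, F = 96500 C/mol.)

The Cu²⁺/Cu couple has the higher reduction potential and acts as the cathode, so E°_cell = +0.34 − (-0.28) = 0.62 V.
Balancing electrons gives n = 2; the reaction quotient is Q = [Co²⁺]/[Cu²⁺] = 21.7.
E = E° − (RT/nF) ln Q = 0.62 − (8.314×273)/(2×96500) × (3.076) = 0.620 − 0.036 = 0.584 V.

0.584 V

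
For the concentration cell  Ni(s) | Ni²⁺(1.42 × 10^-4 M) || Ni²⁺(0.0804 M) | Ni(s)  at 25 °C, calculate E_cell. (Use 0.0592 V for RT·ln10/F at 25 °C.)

Both half-cells are Ni²⁺/Ni, so E°_cell = 0. The concentrated side is the cathode; the cell reaction moves Ni²⁺ from high to low concentration with n = 2.
Q = [Ni²⁺]_dilute/[Ni²⁺]_conc = 1.42 × 10^-4/0.0804 = 0.00177.
E = 0 − (0.0592/2) log Q = −(0.0592/2)(-2.753) = 0.0815 V.

0.081 V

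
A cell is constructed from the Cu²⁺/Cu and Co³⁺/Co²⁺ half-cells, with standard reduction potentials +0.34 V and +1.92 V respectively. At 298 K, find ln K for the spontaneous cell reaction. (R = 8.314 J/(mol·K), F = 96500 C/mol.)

E°_cell = +1.92 − (+0.34) = 1.58 V, with n = 2 electrons transferred.
At equilibrium E = 0, so the Nernst equation gives ln K = nFE°/RT = (2)(96500)(1.58)/((8.314)(298)) = 123.08.

ln K = 123.1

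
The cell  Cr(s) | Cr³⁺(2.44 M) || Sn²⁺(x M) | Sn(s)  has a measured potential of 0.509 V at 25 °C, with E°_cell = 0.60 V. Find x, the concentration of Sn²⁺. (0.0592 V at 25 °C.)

0.0015 M

From the Nernst equation, log Q = n(E° − E)/0.0592 = 6(0.60 − 0.509)/0.0592 = 9.223, so Q = 1.67 × 10^9.
With Q = [Cr³⁺]^2/[Sn²⁺]^3 and the known concentrations, [Sn²⁺]^3 in the denominator gives [Sn²⁺] = 0.0015 M.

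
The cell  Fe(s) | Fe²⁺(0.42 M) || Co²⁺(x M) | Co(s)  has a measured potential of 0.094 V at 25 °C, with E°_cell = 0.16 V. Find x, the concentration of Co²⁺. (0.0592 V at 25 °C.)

0.0025 M

From the Nernst equation, log Q = n(E° − E)/0.0592 = 2(0.16 − 0.094)/0.0592 = 2.230, so Q = 170.
With Q = [Fe²⁺]/[Co²⁺] and the known concentrations, [Co²⁺] in the denominator gives [Co²⁺] = 0.0025 M.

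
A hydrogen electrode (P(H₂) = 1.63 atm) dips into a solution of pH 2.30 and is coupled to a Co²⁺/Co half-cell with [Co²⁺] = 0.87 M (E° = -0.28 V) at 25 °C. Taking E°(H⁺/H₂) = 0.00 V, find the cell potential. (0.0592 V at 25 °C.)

0.14 V

The hydrogen couple is the cathode, so E°_cell = 0.28 V; n = 2.
[H⁺] = 10^(−2.30) = 0.0050 M, and Q = [Co²⁺]·P(H₂) / [H⁺]^2 = 5.65 × 10^4.
E = E° − (0.0592/2) log Q = 0.28 − (0.0592/2)(4.752) = 0.139 V.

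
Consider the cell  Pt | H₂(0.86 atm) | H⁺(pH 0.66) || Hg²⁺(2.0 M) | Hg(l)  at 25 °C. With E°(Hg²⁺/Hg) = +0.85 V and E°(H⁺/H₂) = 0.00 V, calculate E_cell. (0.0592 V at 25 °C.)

The Hg²⁺/Hg couple is the cathode, so E°_cell = 0.85 V; n = 2.
[H⁺] = 10^(−0.66) = 0.22 M, and Q = [H⁺]^2 / ([Hg²⁺]·P(H₂)) = 0.0278.
E = E° − (0.0592/2) log Q = 0.85 − (0.0592/2)(-1.556) = 0.896 V.

0.90 V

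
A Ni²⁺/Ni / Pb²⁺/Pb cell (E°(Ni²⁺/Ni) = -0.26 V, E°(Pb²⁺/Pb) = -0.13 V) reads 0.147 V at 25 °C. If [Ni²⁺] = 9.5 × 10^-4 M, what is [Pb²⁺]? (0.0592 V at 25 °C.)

0.0036 M

From the Nernst equation, log Q = n(E° − E)/0.0592 = 2(0.13 − 0.147)/0.0592 = -0.574, so Q = 0.266.
With Q = [Ni²⁺]/[Pb²⁺] and the known concentrations, [Pb²⁺] in the denominator gives [Pb²⁺] = 0.0036 M.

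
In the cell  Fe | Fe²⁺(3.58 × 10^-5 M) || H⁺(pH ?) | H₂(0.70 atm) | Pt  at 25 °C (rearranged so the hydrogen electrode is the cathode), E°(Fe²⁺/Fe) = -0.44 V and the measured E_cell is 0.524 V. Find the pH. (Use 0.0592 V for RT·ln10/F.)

E°_cell = 0.44 V and n = 2.
log Q = n(E° − E)/0.0592 = 2×(0.44 − 0.524)/0.0592 = -2.838.
With Q = [Fe²⁺]·P(H₂) / [H⁺]^2, solving for [H⁺] gives log[H⁺] = -0.882, so pH = 0.88.

pH = 0.88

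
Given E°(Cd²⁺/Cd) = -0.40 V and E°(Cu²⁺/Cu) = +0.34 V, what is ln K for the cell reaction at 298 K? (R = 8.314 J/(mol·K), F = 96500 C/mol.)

E°_cell = +0.34 − (-0.40) = 0.74 V, with n = 2 electrons transferred.
At equilibrium E = 0, so the Nernst equation gives ln K = nFE°/RT = (2)(96500)(0.74)/((8.314)(298)) = 57.65.

ln K = 57.6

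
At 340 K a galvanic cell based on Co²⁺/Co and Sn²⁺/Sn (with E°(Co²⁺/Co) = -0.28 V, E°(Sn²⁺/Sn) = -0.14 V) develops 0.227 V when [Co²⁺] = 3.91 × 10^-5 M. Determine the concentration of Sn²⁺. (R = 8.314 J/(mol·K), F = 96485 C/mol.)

0.015 M

From the Nernst equation, ln Q = nF(E° − E)/RT = 2×96485×(0.14 − 0.227)/(8.314×340) = -5.939, so Q = 0.00263.
With Q = [Co²⁺]/[Sn²⁺] and the known concentrations, [Sn²⁺] in the denominator gives [Sn²⁺] = 0.015 M.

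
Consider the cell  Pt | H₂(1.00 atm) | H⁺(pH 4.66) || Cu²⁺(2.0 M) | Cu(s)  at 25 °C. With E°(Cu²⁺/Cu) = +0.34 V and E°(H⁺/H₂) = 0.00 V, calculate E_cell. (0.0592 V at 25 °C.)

The Cu²⁺/Cu couple is the cathode, so E°_cell = 0.34 V; n = 2.
[H⁺] = 10^(−4.66) = 2.2 × 10^-5 M, and Q = [H⁺]^2 / ([Cu²⁺]·P(H₂)) = 2.39 × 10^-10.
E = E° − (0.0592/2) log Q = 0.34 − (0.0592/2)(-9.621) = 0.625 V.

0.62 V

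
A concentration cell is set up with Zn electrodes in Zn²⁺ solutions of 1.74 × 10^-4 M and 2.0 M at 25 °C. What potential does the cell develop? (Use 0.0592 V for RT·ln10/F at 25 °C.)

Both half-cells are Zn²⁺/Zn, so E°_cell = 0. The concentrated side is the cathode; the cell reaction moves Zn²⁺ from high to low concentration with n = 2.
Q = [Zn²⁺]_dilute/[Zn²⁺]_conc = 1.74 × 10^-4/2.0 = 8.7 × 10^-5.
E = 0 − (0.0592/2) log Q = −(0.0592/2)(-4.060) = 0.1202 V.

0.12 V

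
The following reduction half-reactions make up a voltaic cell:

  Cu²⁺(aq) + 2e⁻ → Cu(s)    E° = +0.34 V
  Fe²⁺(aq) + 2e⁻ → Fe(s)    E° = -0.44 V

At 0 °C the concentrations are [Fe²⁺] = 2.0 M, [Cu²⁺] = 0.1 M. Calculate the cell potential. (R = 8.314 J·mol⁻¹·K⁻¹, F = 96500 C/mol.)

The Cu²⁺/Cu couple has the higher reduction potential and acts as the cathode, so E°_cell = +0.34 − (-0.44) = 0.78 V.
Balancing electrons gives n = 2; the reaction quotient is Q = [Fe²⁺]/[Cu²⁺] = 20.0.
E = E° − (RT/nF) ln Q = 0.78 − (8.314×273)/(2×96500) × (2.996) = 0.780 − 0.035 = 0.745 V.

0.745 V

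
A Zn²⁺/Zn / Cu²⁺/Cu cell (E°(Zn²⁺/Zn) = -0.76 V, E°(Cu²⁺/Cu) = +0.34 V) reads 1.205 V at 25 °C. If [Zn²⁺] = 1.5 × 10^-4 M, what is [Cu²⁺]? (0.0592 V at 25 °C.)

0.53 M

From the Nernst equation, log Q = n(E° − E)/0.0592 = 2(1.10 − 1.205)/0.0592 = -3.547, so Q = 2.84 × 10^-4.
With Q = [Zn²⁺]/[Cu²⁺] and the known concentrations, [Cu²⁺] in the denominator gives [Cu²⁺] = 0.53 M.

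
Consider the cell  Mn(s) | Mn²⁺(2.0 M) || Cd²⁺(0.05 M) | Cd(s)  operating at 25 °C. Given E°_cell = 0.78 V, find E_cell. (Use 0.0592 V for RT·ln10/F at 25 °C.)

Balancing electrons gives n = 2; the reaction quotient is Q = [Mn²⁺]/[Cd²⁺] = 40.0.
At 25 °C, E = E° − (0.0592/n) log Q = 0.78 − (0.0592/2)(1.602) = 0.780 − 0.047 = 0.733 V.

0.733 V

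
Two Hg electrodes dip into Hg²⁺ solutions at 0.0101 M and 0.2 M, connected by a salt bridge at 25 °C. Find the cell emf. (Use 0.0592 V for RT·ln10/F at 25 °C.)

Both half-cells are Hg²⁺/Hg, so E°_cell = 0. The concentrated side is the cathode; the cell reaction moves Hg²⁺ from high to low concentration with n = 2.
Q = [Hg²⁺]_dilute/[Hg²⁺]_conc = 0.0101/0.2 = 0.0505.
E = 0 − (0.0592/2) log Q = −(0.0592/2)(-1.297) = 0.0384 V.

0.038 V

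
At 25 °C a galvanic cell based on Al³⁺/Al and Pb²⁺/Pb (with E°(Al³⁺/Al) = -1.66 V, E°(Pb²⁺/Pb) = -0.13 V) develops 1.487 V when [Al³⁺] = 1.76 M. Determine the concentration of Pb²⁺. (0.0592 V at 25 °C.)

0.051 M

From the Nernst equation, log Q = n(E° − E)/0.0592 = 6(1.53 − 1.487)/0.0592 = 4.358, so Q = 2.28 × 10^4.
With Q = [Al³⁺]^2/[Pb²⁺]^3 and the known concentrations, [Pb²⁺]^3 in the denominator gives [Pb²⁺] = 0.051 M.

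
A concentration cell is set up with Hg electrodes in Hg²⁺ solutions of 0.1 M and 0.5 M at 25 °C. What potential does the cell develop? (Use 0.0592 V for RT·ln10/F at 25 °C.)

Both half-cells are Hg²⁺/Hg, so E°_cell = 0. The concentrated side is the cathode; the cell reaction moves Hg²⁺ from high to low concentration with n = 2.
Q = [Hg²⁺]_dilute/[Hg²⁺]_conc = 0.1/0.5 = 0.200.
E = 0 − (0.0592/2) log Q = −(0.0592/2)(-0.699) = 0.0207 V.

0.021 V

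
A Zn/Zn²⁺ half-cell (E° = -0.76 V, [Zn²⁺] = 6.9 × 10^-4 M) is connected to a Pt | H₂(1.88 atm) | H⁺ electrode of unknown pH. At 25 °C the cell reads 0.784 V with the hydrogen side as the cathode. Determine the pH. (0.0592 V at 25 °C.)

pH = 1.04

E°_cell = 0.76 V and n = 2.
log Q = n(E° − E)/0.0592 = 2×(0.76 − 0.784)/0.0592 = -0.811.
With Q = [Zn²⁺]·P(H₂) / [H⁺]^2, solving for [H⁺] gives log[H⁺] = -1.038, so pH = 1.04.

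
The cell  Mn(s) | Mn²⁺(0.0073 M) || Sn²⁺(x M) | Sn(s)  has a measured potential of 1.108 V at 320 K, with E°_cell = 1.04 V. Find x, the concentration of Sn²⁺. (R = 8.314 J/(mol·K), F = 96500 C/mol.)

From the Nernst equation, ln Q = nF(E° − E)/RT = 2×96500×(1.04 − 1.108)/(8.314×320) = -4.933, so Q = 0.00721.
With Q = [Mn²⁺]/[Sn²⁺] and the known concentrations, [Sn²⁺] in the denominator gives [Sn²⁺] = 1.0 M.

1.0 M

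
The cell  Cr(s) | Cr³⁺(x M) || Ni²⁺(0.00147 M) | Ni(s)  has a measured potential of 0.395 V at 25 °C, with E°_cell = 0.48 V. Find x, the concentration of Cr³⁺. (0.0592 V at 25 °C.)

1.1 M

From the Nernst equation, log Q = n(E° − E)/0.0592 = 6(0.48 − 0.395)/0.0592 = 8.615, so Q = 4.12 × 10^8.
With Q = [Cr³⁺]^2/[Ni²⁺]^3 and the known concentrations, [Cr³⁺]^2 in the numerator gives [Cr³⁺] = 1.1 M.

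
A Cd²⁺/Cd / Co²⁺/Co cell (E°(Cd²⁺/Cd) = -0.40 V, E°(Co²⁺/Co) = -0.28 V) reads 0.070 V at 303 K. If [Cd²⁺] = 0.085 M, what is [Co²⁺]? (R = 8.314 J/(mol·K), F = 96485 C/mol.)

From the Nernst equation, ln Q = nF(E° − E)/RT = 2×96485×(0.12 − 0.070)/(8.314×303) = 3.830, so Q = 46.1.
With Q = [Cd²⁺]/[Co²⁺] and the known concentrations, [Co²⁺] in the denominator gives [Co²⁺] = 0.0018 M.

0.0018 M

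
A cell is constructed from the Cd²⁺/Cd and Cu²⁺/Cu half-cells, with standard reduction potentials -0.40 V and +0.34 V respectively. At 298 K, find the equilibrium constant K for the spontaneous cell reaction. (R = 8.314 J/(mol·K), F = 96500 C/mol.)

1.1 × 10^25

E°_cell = +0.34 − (-0.40) = 0.74 V, with n = 2 electrons transferred.
At equilibrium E = 0, so the Nernst equation gives ln K = nFE°/RT = (2)(96500)(0.74)/((8.314)(298)) = 57.65.
K = e^57.65 = 1.1 × 10^25.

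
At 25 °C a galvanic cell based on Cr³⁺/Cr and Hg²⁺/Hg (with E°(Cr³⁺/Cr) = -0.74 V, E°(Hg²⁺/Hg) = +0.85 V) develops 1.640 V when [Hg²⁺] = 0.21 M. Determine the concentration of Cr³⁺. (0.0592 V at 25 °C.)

2.8 × 10^-4 M

From the Nernst equation, log Q = n(E° − E)/0.0592 = 6(1.59 − 1.640)/0.0592 = -5.068, so Q = 8.56 × 10^-6.
With Q = [Cr³⁺]^2/[Hg²⁺]^3 and the known concentrations, [Cr³⁺]^2 in the numerator gives [Cr³⁺] = 2.8 × 10^-4 M.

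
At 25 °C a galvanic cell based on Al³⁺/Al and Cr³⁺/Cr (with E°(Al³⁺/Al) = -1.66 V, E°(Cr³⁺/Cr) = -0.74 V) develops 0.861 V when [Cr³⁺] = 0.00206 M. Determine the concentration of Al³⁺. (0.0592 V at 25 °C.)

From the Nernst equation, log Q = n(E° − E)/0.0592 = 3(0.92 − 0.861)/0.0592 = 2.990, so Q = 977.
With Q = [Al³⁺]/[Cr³⁺] and the known concentrations, [Al³⁺] in the numerator gives [Al³⁺] = 2.0 M.

2.0 M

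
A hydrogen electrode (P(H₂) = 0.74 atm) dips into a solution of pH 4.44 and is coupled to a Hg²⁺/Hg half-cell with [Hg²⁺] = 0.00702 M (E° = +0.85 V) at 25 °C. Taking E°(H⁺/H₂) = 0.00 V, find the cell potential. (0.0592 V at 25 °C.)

The Hg²⁺/Hg couple is the cathode, so E°_cell = 0.85 V; n = 2.
[H⁺] = 10^(−4.44) = 3.6 × 10^-5 M, and Q = [H⁺]^2 / ([Hg²⁺]·P(H₂)) = 2.54 × 10^-7.
E = E° − (0.0592/2) log Q = 0.85 − (0.0592/2)(-6.596) = 1.045 V.

1.05 V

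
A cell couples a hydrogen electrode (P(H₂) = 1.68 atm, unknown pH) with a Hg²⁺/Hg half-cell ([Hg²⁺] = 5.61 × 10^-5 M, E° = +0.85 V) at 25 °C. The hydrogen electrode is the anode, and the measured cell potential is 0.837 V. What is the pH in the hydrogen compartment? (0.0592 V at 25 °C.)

pH = 1.79

E°_cell = 0.85 V and n = 2.
log Q = n(E° − E)/0.0592 = 2×(0.85 − 0.837)/0.0592 = 0.439.
With Q = [H⁺]^2 / ([Hg²⁺]·P(H₂)), solving for [H⁺] gives log[H⁺] = -1.793, so pH = 1.79.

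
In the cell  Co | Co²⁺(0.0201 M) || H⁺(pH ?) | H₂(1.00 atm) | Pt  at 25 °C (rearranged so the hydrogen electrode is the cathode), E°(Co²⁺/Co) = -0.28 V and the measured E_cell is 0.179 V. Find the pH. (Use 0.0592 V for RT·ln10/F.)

E°_cell = 0.28 V and n = 2.
log Q = n(E° − E)/0.0592 = 2×(0.28 − 0.179)/0.0592 = 3.412.
With Q = [Co²⁺]·P(H₂) / [H⁺]^2, solving for [H⁺] gives log[H⁺] = -2.554, so pH = 2.55.

pH = 2.55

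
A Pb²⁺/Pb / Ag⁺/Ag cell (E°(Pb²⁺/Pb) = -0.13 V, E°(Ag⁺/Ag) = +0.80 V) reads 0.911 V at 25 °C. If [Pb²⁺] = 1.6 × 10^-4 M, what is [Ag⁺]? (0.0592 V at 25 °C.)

0.006 M

From the Nernst equation, log Q = n(E° − E)/0.0592 = 2(0.93 − 0.911)/0.0592 = 0.642, so Q = 4.38.
With Q = [Pb²⁺]/[Ag⁺]^2 and the known concentrations, [Ag⁺]^2 in the denominator gives [Ag⁺] = 0.006 M.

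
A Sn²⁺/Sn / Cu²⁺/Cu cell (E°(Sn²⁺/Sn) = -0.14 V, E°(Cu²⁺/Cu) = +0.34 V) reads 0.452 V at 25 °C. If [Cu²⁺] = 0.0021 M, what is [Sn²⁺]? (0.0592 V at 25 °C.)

From the Nernst equation, log Q = n(E° − E)/0.0592 = 2(0.48 − 0.452)/0.0592 = 0.946, so Q = 8.83.
With Q = [Sn²⁺]/[Cu²⁺] and the known concentrations, [Sn²⁺] in the numerator gives [Sn²⁺] = 0.019 M.

0.019 M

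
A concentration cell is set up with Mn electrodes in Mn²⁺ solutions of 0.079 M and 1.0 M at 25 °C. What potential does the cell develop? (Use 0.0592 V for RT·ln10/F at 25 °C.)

Both half-cells are Mn²⁺/Mn, so E°_cell = 0. The concentrated side is the cathode; the cell reaction moves Mn²⁺ from high to low concentration with n = 2.
Q = [Mn²⁺]_dilute/[Mn²⁺]_conc = 0.079/1.0 = 0.0790.
E = 0 − (0.0592/2) log Q = −(0.0592/2)(-1.102) = 0.0326 V.

0.033 V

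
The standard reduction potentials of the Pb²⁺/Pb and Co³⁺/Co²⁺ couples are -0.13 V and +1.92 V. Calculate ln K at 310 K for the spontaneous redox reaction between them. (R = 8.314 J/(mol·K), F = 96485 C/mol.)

ln K = 153.5

E°_cell = +1.92 − (-0.13) = 2.05 V, with n = 2 electrons transferred.
At equilibrium E = 0, so the Nernst equation gives ln K = nFE°/RT = (2)(96485)(2.05)/((8.314)(310)) = 153.49.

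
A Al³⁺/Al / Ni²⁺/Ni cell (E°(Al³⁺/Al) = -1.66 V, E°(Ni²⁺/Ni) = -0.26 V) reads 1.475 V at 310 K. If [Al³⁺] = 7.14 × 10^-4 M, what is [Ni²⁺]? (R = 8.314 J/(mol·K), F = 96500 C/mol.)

2.2 M

From the Nernst equation, ln Q = nF(E° − E)/RT = 6×96500×(1.40 − 1.475)/(8.314×310) = -16.849, so Q = 4.82 × 10^-8.
With Q = [Al³⁺]^2/[Ni²⁺]^3 and the known concentrations, [Ni²⁺]^3 in the denominator gives [Ni²⁺] = 2.2 M.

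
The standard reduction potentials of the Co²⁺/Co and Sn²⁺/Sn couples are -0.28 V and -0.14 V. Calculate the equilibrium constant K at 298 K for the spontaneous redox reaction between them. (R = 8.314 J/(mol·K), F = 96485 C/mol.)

E°_cell = -0.14 − (-0.28) = 0.14 V, with n = 2 electrons transferred.
At equilibrium E = 0, so the Nernst equation gives ln K = nFE°/RT = (2)(96485)(0.14)/((8.314)(298)) = 10.90.
K = e^10.90 = 5.4 × 10^4.

5.4 × 10^4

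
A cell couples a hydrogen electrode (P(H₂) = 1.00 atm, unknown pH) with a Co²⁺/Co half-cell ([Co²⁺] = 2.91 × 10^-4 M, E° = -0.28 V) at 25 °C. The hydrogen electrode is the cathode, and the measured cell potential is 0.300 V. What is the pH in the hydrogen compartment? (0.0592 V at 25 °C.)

pH = 1.43

E°_cell = 0.28 V and n = 2.
log Q = n(E° − E)/0.0592 = 2×(0.28 − 0.300)/0.0592 = -0.676.
With Q = [Co²⁺]·P(H₂) / [H⁺]^2, solving for [H⁺] gives log[H⁺] = -1.430, so pH = 1.43.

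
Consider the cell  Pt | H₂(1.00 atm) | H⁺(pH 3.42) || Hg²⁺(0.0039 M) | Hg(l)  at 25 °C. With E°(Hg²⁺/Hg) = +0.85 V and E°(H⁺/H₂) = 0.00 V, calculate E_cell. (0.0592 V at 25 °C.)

0.98 V

The Hg²⁺/Hg couple is the cathode, so E°_cell = 0.85 V; n = 2.
[H⁺] = 10^(−3.42) = 3.8 × 10^-4 M, and Q = [H⁺]^2 / ([Hg²⁺]·P(H₂)) = 3.71 × 10^-5.
E = E° − (0.0592/2) log Q = 0.85 − (0.0592/2)(-4.431) = 0.981 V.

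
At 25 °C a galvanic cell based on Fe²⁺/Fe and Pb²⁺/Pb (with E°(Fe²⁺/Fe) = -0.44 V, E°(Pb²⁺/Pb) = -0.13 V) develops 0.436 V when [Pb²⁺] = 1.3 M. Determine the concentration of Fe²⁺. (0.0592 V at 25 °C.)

From the Nernst equation, log Q = n(E° − E)/0.0592 = 2(0.31 − 0.436)/0.0592 = -4.257, so Q = 5.54 × 10^-5.
With Q = [Fe²⁺]/[Pb²⁺] and the known concentrations, [Fe²⁺] in the numerator gives [Fe²⁺] = 7.2 × 10^-5 M.

7.2 × 10^-5 M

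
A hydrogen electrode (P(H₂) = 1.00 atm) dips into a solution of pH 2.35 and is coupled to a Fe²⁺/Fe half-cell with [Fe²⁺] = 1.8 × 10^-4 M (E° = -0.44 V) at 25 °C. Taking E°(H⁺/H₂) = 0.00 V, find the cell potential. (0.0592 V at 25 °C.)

The hydrogen couple is the cathode, so E°_cell = 0.44 V; n = 2.
[H⁺] = 10^(−2.35) = 0.0045 M, and Q = [Fe²⁺]·P(H₂) / [H⁺]^2 = 9.02.
E = E° − (0.0592/2) log Q = 0.44 − (0.0592/2)(0.955) = 0.412 V.

0.41 V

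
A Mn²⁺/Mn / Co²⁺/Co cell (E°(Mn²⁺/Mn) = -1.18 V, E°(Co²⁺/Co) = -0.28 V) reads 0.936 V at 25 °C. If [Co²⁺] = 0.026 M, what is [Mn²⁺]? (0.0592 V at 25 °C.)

0.0016 M

From the Nernst equation, log Q = n(E° − E)/0.0592 = 2(0.90 − 0.936)/0.0592 = -1.216, so Q = 0.0608.
With Q = [Mn²⁺]/[Co²⁺] and the known concentrations, [Mn²⁺] in the numerator gives [Mn²⁺] = 0.0016 M.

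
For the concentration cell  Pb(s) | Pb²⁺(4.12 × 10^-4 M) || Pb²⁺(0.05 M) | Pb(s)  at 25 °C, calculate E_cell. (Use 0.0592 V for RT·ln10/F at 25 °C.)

0.062 V

Both half-cells are Pb²⁺/Pb, so E°_cell = 0. The concentrated side is the cathode; the cell reaction moves Pb²⁺ from high to low concentration with n = 2.
Q = [Pb²⁺]_dilute/[Pb²⁺]_conc = 4.12 × 10^-4/0.05 = 0.00824.
E = 0 − (0.0592/2) log Q = −(0.0592/2)(-2.084) = 0.0617 V.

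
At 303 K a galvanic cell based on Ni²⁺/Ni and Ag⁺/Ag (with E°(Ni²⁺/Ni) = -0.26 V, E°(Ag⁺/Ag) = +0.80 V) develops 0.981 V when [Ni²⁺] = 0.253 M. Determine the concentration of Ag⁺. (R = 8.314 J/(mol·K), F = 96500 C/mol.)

0.024 M

From the Nernst equation, ln Q = nF(E° − E)/RT = 2×96500×(1.06 − 0.981)/(8.314×303) = 6.052, so Q = 425.
With Q = [Ni²⁺]/[Ag⁺]^2 and the known concentrations, [Ag⁺]^2 in the denominator gives [Ag⁺] = 0.024 M.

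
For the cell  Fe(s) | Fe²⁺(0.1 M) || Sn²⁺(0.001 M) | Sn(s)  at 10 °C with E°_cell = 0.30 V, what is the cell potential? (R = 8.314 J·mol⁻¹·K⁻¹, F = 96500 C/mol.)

0.244 V

Balancing electrons gives n = 2; the reaction quotient is Q = [Fe²⁺]/[Sn²⁺] = 100.
E = E° − (RT/nF) ln Q = 0.30 − (8.314×283)/(2×96500) × (4.605) = 0.300 − 0.056 = 0.244 V.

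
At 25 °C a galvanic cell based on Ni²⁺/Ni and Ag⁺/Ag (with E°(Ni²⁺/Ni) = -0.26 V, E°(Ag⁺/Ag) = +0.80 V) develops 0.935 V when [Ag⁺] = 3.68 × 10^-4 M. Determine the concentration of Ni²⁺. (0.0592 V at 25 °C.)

From the Nernst equation, log Q = n(E° − E)/0.0592 = 2(1.06 − 0.935)/0.0592 = 4.223, so Q = 1.67 × 10^4.
With Q = [Ni²⁺]/[Ag⁺]^2 and the known concentrations, [Ni²⁺] in the numerator gives [Ni²⁺] = 0.0023 M.

0.0023 M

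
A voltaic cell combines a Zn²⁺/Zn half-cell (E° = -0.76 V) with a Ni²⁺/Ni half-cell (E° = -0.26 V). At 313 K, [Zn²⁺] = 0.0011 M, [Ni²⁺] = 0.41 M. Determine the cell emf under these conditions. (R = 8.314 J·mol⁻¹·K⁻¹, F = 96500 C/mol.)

0.580 V

The Ni²⁺/Ni couple has the higher reduction potential and acts as the cathode, so E°_cell = -0.26 − (-0.76) = 0.50 V.
Balancing electrons gives n = 2; the reaction quotient is Q = [Zn²⁺]/[Ni²⁺] = 0.00268.
E = E° − (RT/nF) ln Q = 0.50 − (8.314×313)/(2×96500) × (-5.921) = 0.500 + 0.080 = 0.580 V.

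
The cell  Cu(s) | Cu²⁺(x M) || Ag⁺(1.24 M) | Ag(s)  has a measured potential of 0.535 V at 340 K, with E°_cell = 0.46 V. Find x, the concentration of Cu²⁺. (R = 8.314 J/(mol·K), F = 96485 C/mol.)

From the Nernst equation, ln Q = nF(E° − E)/RT = 2×96485×(0.46 − 0.535)/(8.314×340) = -5.120, so Q = 0.00598.
With Q = [Cu²⁺]/[Ag⁺]^2 and the known concentrations, [Cu²⁺] in the numerator gives [Cu²⁺] = 0.0092 M.

0.0092 M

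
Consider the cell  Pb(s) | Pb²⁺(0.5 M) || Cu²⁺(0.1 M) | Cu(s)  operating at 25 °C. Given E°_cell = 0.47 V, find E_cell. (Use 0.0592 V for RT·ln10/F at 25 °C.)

Balancing electrons gives n = 2; the reaction quotient is Q = [Pb²⁺]/[Cu²⁺] = 5.00.
At 25 °C, E = E° − (0.0592/n) log Q = 0.47 − (0.0592/2)(0.699) = 0.470 − 0.021 = 0.449 V.

0.449 V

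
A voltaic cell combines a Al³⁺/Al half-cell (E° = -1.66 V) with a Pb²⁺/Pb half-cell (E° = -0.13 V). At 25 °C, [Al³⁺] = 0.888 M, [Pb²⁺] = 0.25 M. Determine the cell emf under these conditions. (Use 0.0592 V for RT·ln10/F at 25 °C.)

The Pb²⁺/Pb couple has the higher reduction potential and acts as the cathode, so E°_cell = -0.13 − (-1.66) = 1.53 V.
Balancing electrons gives n = 6; the reaction quotient is Q = [Al³⁺]^2/[Pb²⁺]^3 = 50.5.
At 25 °C, E = E° − (0.0592/n) log Q = 1.53 − (0.0592/6)(1.703) = 1.530 − 0.017 = 1.513 V.

1.51 V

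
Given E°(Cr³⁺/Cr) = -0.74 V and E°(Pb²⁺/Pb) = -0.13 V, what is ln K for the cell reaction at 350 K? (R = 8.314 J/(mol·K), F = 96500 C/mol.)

ln K = 121.4

E°_cell = -0.13 − (-0.74) = 0.61 V, with n = 6 electrons transferred.
At equilibrium E = 0, so the Nernst equation gives ln K = nFE°/RT = (6)(96500)(0.61)/((8.314)(350)) = 121.38.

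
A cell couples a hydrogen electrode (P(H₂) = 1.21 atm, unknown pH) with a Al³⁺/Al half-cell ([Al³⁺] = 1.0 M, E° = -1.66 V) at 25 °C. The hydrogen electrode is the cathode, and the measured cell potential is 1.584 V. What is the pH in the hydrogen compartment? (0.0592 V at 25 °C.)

pH = 1.24

E°_cell = 1.66 V and n = 6.
log Q = n(E° − E)/0.0592 = 6×(1.66 − 1.584)/0.0592 = 7.703.
With Q = [Al³⁺]^2·P(H₂)^3 / [H⁺]^6, solving for [H⁺] gives log[H⁺] = -1.242, so pH = 1.24.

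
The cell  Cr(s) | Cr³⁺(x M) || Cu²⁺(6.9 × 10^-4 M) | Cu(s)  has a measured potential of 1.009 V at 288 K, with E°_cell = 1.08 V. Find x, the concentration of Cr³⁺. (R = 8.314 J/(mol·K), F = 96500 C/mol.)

0.097 M

From the Nernst equation, ln Q = nF(E° − E)/RT = 6×96500×(1.08 − 1.009)/(8.314×288) = 17.169, so Q = 2.86 × 10^7.
With Q = [Cr³⁺]^2/[Cu²⁺]^3 and the known concentrations, [Cr³⁺]^2 in the numerator gives [Cr³⁺] = 0.097 M.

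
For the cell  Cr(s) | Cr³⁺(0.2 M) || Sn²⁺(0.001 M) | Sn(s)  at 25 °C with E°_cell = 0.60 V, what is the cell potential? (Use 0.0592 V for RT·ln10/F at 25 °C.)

0.525 V

Balancing electrons gives n = 6; the reaction quotient is Q = [Cr³⁺]^2/[Sn²⁺]^3 = 4 × 10^7.
At 25 °C, E = E° − (0.0592/n) log Q = 0.60 − (0.0592/6)(7.602) = 0.600 − 0.075 = 0.525 V.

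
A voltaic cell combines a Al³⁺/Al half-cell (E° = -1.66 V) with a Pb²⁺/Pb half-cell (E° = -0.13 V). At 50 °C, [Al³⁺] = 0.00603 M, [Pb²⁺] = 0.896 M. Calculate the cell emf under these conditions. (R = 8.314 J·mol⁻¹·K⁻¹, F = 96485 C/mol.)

The Pb²⁺/Pb couple has the higher reduction potential and acts as the cathode, so E°_cell = -0.13 − (-1.66) = 1.53 V.
Balancing electrons gives n = 6; the reaction quotient is Q = [Al³⁺]^2/[Pb²⁺]^3 = 5.05 × 10^-5.
E = E° − (RT/nF) ln Q = 1.53 − (8.314×323)/(6×96485) × (-9.893) = 1.530 + 0.046 = 1.576 V.

1.58 V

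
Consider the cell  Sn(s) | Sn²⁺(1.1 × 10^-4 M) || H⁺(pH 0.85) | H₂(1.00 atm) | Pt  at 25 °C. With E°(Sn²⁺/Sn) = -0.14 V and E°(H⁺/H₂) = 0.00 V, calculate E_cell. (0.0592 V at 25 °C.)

The hydrogen couple is the cathode, so E°_cell = 0.14 V; n = 2.
[H⁺] = 10^(−0.85) = 0.14 M, and Q = [Sn²⁺]·P(H₂) / [H⁺]^2 = 0.00551.
E = E° − (0.0592/2) log Q = 0.14 − (0.0592/2)(-2.259) = 0.207 V.

0.21 V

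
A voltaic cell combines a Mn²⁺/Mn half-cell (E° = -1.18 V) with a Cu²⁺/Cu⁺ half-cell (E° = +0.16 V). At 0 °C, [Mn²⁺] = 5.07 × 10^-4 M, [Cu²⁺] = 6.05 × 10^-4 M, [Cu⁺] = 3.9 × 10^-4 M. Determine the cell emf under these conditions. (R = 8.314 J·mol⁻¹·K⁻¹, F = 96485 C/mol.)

1.44 V

The Cu²⁺/Cu⁺ couple has the higher reduction potential and acts as the cathode, so E°_cell = +0.16 − (-1.18) = 1.34 V.
Balancing electrons gives n = 2; the reaction quotient is Q = [Mn²⁺]·[Cu⁺]^2/[Cu²⁺]^2 = 2.11 × 10^-4.
E = E° − (RT/nF) ln Q = 1.34 − (8.314×273)/(2×96485) × (-8.465) = 1.340 + 0.100 = 1.440 V.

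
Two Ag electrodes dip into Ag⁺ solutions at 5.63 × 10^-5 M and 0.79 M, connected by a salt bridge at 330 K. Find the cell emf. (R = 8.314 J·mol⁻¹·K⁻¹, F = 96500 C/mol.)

0.27 V

Both half-cells are Ag⁺/Ag, so E°_cell = 0. The concentrated side is the cathode; the cell reaction moves Ag⁺ from high to low concentration with n = 1.
Q = [Ag⁺]_dilute/[Ag⁺]_conc = 5.63 × 10^-5/0.79 = 7.13 × 10^-5.
E = 0 − (RT/nF) ln Q = −((8.314×330)/(1×96500))(-9.549) = 0.2715 V.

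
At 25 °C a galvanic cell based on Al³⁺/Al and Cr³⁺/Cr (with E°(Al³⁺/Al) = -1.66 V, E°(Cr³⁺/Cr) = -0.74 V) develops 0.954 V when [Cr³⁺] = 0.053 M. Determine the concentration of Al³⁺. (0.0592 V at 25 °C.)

From the Nernst equation, log Q = n(E° − E)/0.0592 = 3(0.92 − 0.954)/0.0592 = -1.723, so Q = 0.0189.
With Q = [Al³⁺]/[Cr³⁺] and the known concentrations, [Al³⁺] in the numerator gives [Al³⁺] = 0.001 M.

0.001 M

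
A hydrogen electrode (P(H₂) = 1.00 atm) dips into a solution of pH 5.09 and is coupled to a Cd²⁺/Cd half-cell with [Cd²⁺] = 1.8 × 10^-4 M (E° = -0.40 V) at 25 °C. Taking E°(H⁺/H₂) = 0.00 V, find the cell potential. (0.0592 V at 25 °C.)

The hydrogen couple is the cathode, so E°_cell = 0.40 V; n = 2.
[H⁺] = 10^(−5.09) = 8.1 × 10^-6 M, and Q = [Cd²⁺]·P(H₂) / [H⁺]^2 = 2.72 × 10^6.
E = E° − (0.0592/2) log Q = 0.40 − (0.0592/2)(6.435) = 0.210 V.

0.21 V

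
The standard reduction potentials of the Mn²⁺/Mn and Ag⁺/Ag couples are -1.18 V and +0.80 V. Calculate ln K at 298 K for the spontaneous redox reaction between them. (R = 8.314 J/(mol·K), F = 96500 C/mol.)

E°_cell = +0.80 − (-1.18) = 1.98 V, with n = 2 electrons transferred.
At equilibrium E = 0, so the Nernst equation gives ln K = nFE°/RT = (2)(96500)(1.98)/((8.314)(298)) = 154.24.

ln K = 154.2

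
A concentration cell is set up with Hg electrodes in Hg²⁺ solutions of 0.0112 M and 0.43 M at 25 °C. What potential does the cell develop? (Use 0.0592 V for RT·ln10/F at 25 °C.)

0.047 V

Both half-cells are Hg²⁺/Hg, so E°_cell = 0. The concentrated side is the cathode; the cell reaction moves Hg²⁺ from high to low concentration with n = 2.
Q = [Hg²⁺]_dilute/[Hg²⁺]_conc = 0.0112/0.43 = 0.0260.
E = 0 − (0.0592/2) log Q = −(0.0592/2)(-1.584) = 0.0469 V.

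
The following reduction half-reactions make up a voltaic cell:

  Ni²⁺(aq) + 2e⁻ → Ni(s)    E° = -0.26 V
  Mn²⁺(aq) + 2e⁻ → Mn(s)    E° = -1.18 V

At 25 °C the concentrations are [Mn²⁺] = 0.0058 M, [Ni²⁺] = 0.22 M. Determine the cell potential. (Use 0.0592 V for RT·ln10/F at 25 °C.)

0.967 V

The Ni²⁺/Ni couple has the higher reduction potential and acts as the cathode, so E°_cell = -0.26 − (-1.18) = 0.92 V.
Balancing electrons gives n = 2; the reaction quotient is Q = [Mn²⁺]/[Ni²⁺] = 0.0264.
At 25 °C, E = E° − (0.0592/n) log Q = 0.92 − (0.0592/2)(-1.579) = 0.920 + 0.047 = 0.967 V.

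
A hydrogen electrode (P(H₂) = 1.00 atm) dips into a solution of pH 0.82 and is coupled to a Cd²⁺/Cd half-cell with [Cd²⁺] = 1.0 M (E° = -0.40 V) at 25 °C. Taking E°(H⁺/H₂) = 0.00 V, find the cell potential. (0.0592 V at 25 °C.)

The hydrogen couple is the cathode, so E°_cell = 0.40 V; n = 2.
[H⁺] = 10^(−0.82) = 0.15 M, and Q = [Cd²⁺]·P(H₂) / [H⁺]^2 = 43.7.
E = E° − (0.0592/2) log Q = 0.40 − (0.0592/2)(1.640) = 0.351 V.

0.35 V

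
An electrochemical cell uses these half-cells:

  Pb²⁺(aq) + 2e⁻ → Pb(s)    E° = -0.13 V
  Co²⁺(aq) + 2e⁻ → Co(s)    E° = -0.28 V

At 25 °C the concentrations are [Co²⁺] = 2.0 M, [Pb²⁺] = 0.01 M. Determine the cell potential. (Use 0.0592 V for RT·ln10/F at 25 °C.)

0.082 V

The Pb²⁺/Pb couple has the higher reduction potential and acts as the cathode, so E°_cell = -0.13 − (-0.28) = 0.15 V.
Balancing electrons gives n = 2; the reaction quotient is Q = [Co²⁺]/[Pb²⁺] = 200.
At 25 °C, E = E° − (0.0592/n) log Q = 0.15 − (0.0592/2)(2.301) = 0.150 − 0.068 = 0.082 V.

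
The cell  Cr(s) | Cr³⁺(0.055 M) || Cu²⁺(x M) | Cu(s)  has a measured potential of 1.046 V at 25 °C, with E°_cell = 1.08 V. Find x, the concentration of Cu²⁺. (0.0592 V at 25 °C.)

From the Nernst equation, log Q = n(E° − E)/0.0592 = 6(1.08 − 1.046)/0.0592 = 3.446, so Q = 2790.
With Q = [Cr³⁺]^2/[Cu²⁺]^3 and the known concentrations, [Cu²⁺]^3 in the denominator gives [Cu²⁺] = 0.01 M.

0.01 M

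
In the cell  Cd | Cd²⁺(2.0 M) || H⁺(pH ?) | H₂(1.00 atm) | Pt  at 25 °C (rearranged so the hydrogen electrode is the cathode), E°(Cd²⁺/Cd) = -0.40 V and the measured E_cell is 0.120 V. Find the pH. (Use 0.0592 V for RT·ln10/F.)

pH = 4.58

E°_cell = 0.40 V and n = 2.
log Q = n(E° − E)/0.0592 = 2×(0.40 − 0.120)/0.0592 = 9.459.
With Q = [Cd²⁺]·P(H₂) / [H⁺]^2, solving for [H⁺] gives log[H⁺] = -4.579, so pH = 4.58.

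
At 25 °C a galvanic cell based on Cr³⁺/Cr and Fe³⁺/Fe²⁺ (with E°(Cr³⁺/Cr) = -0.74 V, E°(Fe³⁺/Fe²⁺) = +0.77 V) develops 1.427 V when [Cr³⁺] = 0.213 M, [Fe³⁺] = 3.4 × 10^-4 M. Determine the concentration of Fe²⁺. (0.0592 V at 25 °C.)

0.014 M

From the Nernst equation, log Q = n(E° − E)/0.0592 = 3(1.51 − 1.427)/0.0592 = 4.206, so Q = 1.61 × 10^4.
With Q = [Cr³⁺]·[Fe²⁺]^3/[Fe³⁺]^3 and the known concentrations, [Fe²⁺]^3 in the numerator gives [Fe²⁺] = 0.014 M.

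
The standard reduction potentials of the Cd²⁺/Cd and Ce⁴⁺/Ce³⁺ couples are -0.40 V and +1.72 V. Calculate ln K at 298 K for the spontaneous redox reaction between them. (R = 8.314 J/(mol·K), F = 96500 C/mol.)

ln K = 165.1

E°_cell = +1.72 − (-0.40) = 2.12 V, with n = 2 electrons transferred.
At equilibrium E = 0, so the Nernst equation gives ln K = nFE°/RT = (2)(96500)(2.12)/((8.314)(298)) = 165.15.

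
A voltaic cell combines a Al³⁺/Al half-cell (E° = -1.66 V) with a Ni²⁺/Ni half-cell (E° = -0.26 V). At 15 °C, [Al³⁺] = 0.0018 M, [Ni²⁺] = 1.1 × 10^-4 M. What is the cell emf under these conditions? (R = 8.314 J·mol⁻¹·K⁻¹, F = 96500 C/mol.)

1.34 V

The Ni²⁺/Ni couple has the higher reduction potential and acts as the cathode, so E°_cell = -0.26 − (-1.66) = 1.40 V.
Balancing electrons gives n = 6; the reaction quotient is Q = [Al³⁺]^2/[Ni²⁺]^3 = 2.43 × 10^6.
E = E° − (RT/nF) ln Q = 1.40 − (8.314×288)/(6×96500) × (14.705) = 1.400 − 0.061 = 1.339 V.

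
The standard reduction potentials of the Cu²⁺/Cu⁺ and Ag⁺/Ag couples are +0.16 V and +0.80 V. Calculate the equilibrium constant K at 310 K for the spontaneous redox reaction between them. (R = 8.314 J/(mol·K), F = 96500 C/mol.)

2.6 × 10^10

E°_cell = +0.80 − (+0.16) = 0.64 V, with n = 1 electron transferred.
At equilibrium E = 0, so the Nernst equation gives ln K = nFE°/RT = (1)(96500)(0.64)/((8.314)(310)) = 23.96.
K = e^23.96 = 2.6 × 10^10.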